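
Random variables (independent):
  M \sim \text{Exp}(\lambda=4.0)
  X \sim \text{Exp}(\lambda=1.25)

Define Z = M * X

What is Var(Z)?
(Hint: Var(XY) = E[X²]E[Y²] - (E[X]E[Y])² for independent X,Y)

Var(XY) = E[X²]E[Y²] - (E[X]E[Y])²
E[M] = 0.25, Var(M) = 0.0625
E[X] = 0.8, Var(X) = 0.64
E[M²] = 0.0625 + 0.25² = 0.125
E[X²] = 0.64 + 0.8² = 1.28
Var(Z) = 0.125*1.28 - (0.25*0.8)²
= 0.16 - 0.04 = 0.12

0.12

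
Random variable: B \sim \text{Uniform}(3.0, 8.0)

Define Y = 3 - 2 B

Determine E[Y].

For Y = -2B + 3:
E[Y] = -2 * E[B] + 3
E[B] = (3 + 8)/2 = 5.5
E[Y] = -2 * 5.5 + 3 = -8

-8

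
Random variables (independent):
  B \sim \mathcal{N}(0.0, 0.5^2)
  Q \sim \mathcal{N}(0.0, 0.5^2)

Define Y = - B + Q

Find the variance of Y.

For independent RVs: Var(aX + bY) = a²Var(X) + b²Var(Y)
Var(B) = 0.25
Var(Q) = 0.25
Var(Y) = (-1)²*0.25 + 1²*0.25
= 1*0.25 + 1*0.25 = 0.5

0.5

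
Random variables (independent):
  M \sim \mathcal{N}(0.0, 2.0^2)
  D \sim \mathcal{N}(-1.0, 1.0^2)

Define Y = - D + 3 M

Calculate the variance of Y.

For independent RVs: Var(aX + bY) = a²Var(X) + b²Var(Y)
Var(M) = 4
Var(D) = 1
Var(Y) = 3²*4 + (-1)²*1
= 9*4 + 1*1 = 37

37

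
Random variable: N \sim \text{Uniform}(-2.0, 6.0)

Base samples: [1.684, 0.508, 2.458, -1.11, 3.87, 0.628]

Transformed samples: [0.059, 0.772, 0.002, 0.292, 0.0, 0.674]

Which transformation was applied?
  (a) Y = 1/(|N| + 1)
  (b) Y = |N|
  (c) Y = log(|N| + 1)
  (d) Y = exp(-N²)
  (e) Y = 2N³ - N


Checking option (d) Y = exp(-N²):
  N = 1.684 -> Y = 0.059 ✓
  N = 0.508 -> Y = 0.772 ✓
  N = 2.458 -> Y = 0.002 ✓
All samples match this transformation.

(d) exp(-N²)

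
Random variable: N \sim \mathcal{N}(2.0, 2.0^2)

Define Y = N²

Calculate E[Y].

Using E[X²] = Var(X) + (E[X])²:
E[N] = 2
Var(N) = 2.0^2 = 4
E[N²] = 4 + 2² = 4 + 4 = 8

8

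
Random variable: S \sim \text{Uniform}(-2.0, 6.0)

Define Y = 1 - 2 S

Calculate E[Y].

For Y = -2S + 1:
E[Y] = -2 * E[S] + 1
E[S] = (-2 + 6)/2 = 2
E[Y] = -2 * 2 + 1 = -3

-3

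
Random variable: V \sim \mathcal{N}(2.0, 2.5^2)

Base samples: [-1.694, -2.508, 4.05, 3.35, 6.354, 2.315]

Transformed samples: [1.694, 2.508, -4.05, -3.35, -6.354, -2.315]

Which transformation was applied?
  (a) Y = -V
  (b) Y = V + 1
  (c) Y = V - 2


Checking option (a) Y = -V:
  V = -1.694 -> Y = 1.694 ✓
  V = -2.508 -> Y = 2.508 ✓
  V = 4.05 -> Y = -4.05 ✓
All samples match this transformation.

(a) -V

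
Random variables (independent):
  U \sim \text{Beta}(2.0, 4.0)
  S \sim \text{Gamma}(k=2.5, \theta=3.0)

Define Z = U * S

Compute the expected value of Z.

For independent RVs: E[XY] = E[X]*E[Y]
E[U] = 0.33333333
E[S] = 7.5
E[Z] = 0.33333333 * 7.5 = 2.5

2.5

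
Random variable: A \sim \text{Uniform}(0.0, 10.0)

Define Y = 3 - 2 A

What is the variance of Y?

For Y = aA + b: Var(Y) = a² * Var(A)
Var(A) = (10 - 0)^2/12 = 8.3333333
Var(Y) = (-2)² * 8.3333333 = 4 * 8.3333333 = 33.333333

33.333333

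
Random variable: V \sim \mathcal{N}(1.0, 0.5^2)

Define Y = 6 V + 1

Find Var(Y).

For Y = aV + b: Var(Y) = a² * Var(V)
Var(V) = 0.5^2 = 0.25
Var(Y) = 6² * 0.25 = 36 * 0.25 = 9

9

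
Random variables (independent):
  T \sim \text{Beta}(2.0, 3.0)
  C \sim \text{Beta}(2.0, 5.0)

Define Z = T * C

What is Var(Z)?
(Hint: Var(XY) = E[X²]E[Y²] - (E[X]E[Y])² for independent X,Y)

Var(XY) = E[X²]E[Y²] - (E[X]E[Y])²
E[T] = 0.4, Var(T) = 0.04
E[C] = 0.28571429, Var(C) = 0.025510204
E[T²] = 0.04 + 0.4² = 0.2
E[C²] = 0.025510204 + 0.28571429² = 0.10714286
Var(Z) = 0.2*0.10714286 - (0.4*0.28571429)²
= 0.021428571 - 0.013061224 = 0.0083673469

0.0083673469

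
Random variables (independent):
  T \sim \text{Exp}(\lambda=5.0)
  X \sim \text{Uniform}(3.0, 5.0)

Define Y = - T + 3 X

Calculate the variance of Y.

For independent RVs: Var(aX + bY) = a²Var(X) + b²Var(Y)
Var(T) = 0.04
Var(X) = 0.33333333
Var(Y) = (-1)²*0.04 + 3²*0.33333333
= 1*0.04 + 9*0.33333333 = 3.04

3.04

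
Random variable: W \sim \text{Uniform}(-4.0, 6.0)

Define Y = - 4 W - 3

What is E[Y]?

For Y = -4W - 3:
E[Y] = -4 * E[W] - 3
E[W] = (-4 + 6)/2 = 1
E[Y] = -4 * 1 - 3 = -7

-7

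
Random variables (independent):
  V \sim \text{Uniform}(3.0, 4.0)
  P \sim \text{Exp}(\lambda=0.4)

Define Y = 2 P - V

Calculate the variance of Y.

For independent RVs: Var(aX + bY) = a²Var(X) + b²Var(Y)
Var(V) = 0.083333333
Var(P) = 6.25
Var(Y) = (-1)²*0.083333333 + 2²*6.25
= 1*0.083333333 + 4*6.25 = 25.083333

25.083333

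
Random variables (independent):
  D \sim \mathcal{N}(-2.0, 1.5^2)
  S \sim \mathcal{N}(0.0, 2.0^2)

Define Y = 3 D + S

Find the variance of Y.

For independent RVs: Var(aX + bY) = a²Var(X) + b²Var(Y)
Var(D) = 2.25
Var(S) = 4
Var(Y) = 3²*2.25 + 1²*4
= 9*2.25 + 1*4 = 24.25

24.25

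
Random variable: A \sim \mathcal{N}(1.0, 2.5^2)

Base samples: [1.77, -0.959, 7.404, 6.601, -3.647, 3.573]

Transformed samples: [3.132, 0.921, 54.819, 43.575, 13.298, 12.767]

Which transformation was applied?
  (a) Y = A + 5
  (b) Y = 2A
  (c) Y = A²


Checking option (c) Y = A²:
  A = 1.77 -> Y = 3.132 ✓
  A = -0.959 -> Y = 0.921 ✓
  A = 7.404 -> Y = 54.819 ✓
All samples match this transformation.

(c) A²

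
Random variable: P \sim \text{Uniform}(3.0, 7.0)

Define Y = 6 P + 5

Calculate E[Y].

For Y = 6P + 5:
E[Y] = 6 * E[P] + 5
E[P] = (3 + 7)/2 = 5
E[Y] = 6 * 5 + 5 = 35

35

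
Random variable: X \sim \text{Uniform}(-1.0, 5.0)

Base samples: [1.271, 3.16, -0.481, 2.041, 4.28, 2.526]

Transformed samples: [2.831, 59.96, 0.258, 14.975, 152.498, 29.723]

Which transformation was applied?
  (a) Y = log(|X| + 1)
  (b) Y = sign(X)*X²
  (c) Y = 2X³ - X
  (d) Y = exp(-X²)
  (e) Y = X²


Checking option (c) Y = 2X³ - X:
  X = 1.271 -> Y = 2.831 ✓
  X = 3.16 -> Y = 59.96 ✓
  X = -0.481 -> Y = 0.258 ✓
All samples match this transformation.

(c) 2X³ - X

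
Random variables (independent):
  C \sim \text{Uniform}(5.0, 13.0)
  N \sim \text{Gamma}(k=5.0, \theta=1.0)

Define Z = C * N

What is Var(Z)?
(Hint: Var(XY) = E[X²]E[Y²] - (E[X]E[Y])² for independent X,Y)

Var(XY) = E[X²]E[Y²] - (E[X]E[Y])²
E[C] = 9, Var(C) = 5.3333333
E[N] = 5, Var(N) = 5
E[C²] = 5.3333333 + 9² = 86.333333
E[N²] = 5 + 5² = 30
Var(Z) = 86.333333*30 - (9*5)²
= 2590 - 2025 = 565

565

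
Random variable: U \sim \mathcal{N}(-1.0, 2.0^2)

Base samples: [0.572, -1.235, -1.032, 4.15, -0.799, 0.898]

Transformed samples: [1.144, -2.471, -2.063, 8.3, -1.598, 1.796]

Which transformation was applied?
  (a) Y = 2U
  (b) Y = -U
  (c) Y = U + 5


Checking option (a) Y = 2U:
  U = 0.572 -> Y = 1.144 ✓
  U = -1.235 -> Y = -2.471 ✓
  U = -1.032 -> Y = -2.063 ✓
All samples match this transformation.

(a) 2U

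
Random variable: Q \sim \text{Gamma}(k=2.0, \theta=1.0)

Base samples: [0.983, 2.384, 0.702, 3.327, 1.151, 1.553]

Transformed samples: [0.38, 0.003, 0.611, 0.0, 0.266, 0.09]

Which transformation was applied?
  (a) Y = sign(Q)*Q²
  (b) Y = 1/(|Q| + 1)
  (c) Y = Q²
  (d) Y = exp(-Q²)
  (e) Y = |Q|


Checking option (d) Y = exp(-Q²):
  Q = 0.983 -> Y = 0.38 ✓
  Q = 2.384 -> Y = 0.003 ✓
  Q = 0.702 -> Y = 0.611 ✓
All samples match this transformation.

(d) exp(-Q²)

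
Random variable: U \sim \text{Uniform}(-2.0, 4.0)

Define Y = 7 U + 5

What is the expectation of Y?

For Y = 7U + 5:
E[Y] = 7 * E[U] + 5
E[U] = (-2 + 4)/2 = 1
E[Y] = 7 * 1 + 5 = 12

12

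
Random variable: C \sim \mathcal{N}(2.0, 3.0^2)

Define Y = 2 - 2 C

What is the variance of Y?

For Y = aC + b: Var(Y) = a² * Var(C)
Var(C) = 3.0^2 = 9
Var(Y) = (-2)² * 9 = 4 * 9 = 36

36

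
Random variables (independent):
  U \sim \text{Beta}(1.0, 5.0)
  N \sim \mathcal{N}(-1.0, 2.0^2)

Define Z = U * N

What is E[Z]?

For independent RVs: E[XY] = E[X]*E[Y]
E[U] = 0.16666667
E[N] = -1
E[Z] = 0.16666667 * (-1) = -0.16666667

-0.16666667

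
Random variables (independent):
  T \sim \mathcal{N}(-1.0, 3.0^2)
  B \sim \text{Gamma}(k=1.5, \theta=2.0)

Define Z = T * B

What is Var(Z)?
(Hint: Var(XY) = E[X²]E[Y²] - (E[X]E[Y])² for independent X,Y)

Var(XY) = E[X²]E[Y²] - (E[X]E[Y])²
E[T] = -1, Var(T) = 9
E[B] = 3, Var(B) = 6
E[T²] = 9 + (-1)² = 10
E[B²] = 6 + 3² = 15
Var(Z) = 10*15 - (-1*3)²
= 150 - 9 = 141

141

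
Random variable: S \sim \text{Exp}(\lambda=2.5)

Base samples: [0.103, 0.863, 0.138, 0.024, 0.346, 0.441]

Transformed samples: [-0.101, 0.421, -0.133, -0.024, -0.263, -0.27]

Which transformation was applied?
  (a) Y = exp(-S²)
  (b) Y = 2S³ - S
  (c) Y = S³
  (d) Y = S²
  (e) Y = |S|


Checking option (b) Y = 2S³ - S:
  S = 0.103 -> Y = -0.101 ✓
  S = 0.863 -> Y = 0.421 ✓
  S = 0.138 -> Y = -0.133 ✓
All samples match this transformation.

(b) 2S³ - S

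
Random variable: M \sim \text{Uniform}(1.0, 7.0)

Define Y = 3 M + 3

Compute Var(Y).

For Y = aM + b: Var(Y) = a² * Var(M)
Var(M) = (7 - 1)^2/12 = 3
Var(Y) = 3² * 3 = 9 * 3 = 27

27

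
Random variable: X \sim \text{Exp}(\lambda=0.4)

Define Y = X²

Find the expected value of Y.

E[X²] = Var(X) + (E[X])² = 6.25 + 6.25 = 12.5

12.5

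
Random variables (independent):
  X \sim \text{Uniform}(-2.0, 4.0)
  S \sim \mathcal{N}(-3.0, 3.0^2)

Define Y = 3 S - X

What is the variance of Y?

For independent RVs: Var(aX + bY) = a²Var(X) + b²Var(Y)
Var(X) = 3
Var(S) = 9
Var(Y) = (-1)²*3 + 3²*9
= 1*3 + 9*9 = 84

84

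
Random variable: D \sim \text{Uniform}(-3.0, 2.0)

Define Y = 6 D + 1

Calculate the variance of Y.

For Y = aD + b: Var(Y) = a² * Var(D)
Var(D) = (2 + 3)^2/12 = 2.0833333
Var(Y) = 6² * 2.0833333 = 36 * 2.0833333 = 75

75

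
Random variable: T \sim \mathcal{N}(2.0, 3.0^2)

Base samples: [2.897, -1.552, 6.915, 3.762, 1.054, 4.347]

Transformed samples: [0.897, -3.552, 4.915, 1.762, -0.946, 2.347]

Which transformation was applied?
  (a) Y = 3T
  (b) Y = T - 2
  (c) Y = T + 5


Checking option (b) Y = T - 2:
  T = 2.897 -> Y = 0.897 ✓
  T = -1.552 -> Y = -3.552 ✓
  T = 6.915 -> Y = 4.915 ✓
All samples match this transformation.

(b) T - 2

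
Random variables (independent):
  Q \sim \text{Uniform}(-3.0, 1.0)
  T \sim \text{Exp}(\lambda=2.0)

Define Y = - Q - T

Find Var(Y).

For independent RVs: Var(aX + bY) = a²Var(X) + b²Var(Y)
Var(Q) = 1.3333333
Var(T) = 0.25
Var(Y) = (-1)²*1.3333333 + (-1)²*0.25
= 1*1.3333333 + 1*0.25 = 1.5833333

1.5833333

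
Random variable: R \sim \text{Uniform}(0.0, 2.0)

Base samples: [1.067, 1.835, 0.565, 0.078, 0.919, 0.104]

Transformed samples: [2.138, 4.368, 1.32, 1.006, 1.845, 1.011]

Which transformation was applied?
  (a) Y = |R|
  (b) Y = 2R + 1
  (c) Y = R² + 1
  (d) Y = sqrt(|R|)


Checking option (c) Y = R² + 1:
  R = 1.067 -> Y = 2.138 ✓
  R = 1.835 -> Y = 4.368 ✓
  R = 0.565 -> Y = 1.32 ✓
All samples match this transformation.

(c) R² + 1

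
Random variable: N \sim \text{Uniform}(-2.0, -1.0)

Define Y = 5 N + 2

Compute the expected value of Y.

For Y = 5N + 2:
E[Y] = 5 * E[N] + 2
E[N] = (-2 - 1)/2 = -1.5
E[Y] = 5 * (-1.5) + 2 = -5.5

-5.5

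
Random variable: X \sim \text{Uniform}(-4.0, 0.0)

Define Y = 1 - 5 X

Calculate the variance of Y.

For Y = aX + b: Var(Y) = a² * Var(X)
Var(X) = (0 + 4)^2/12 = 1.3333333
Var(Y) = (-5)² * 1.3333333 = 25 * 1.3333333 = 33.333333

33.333333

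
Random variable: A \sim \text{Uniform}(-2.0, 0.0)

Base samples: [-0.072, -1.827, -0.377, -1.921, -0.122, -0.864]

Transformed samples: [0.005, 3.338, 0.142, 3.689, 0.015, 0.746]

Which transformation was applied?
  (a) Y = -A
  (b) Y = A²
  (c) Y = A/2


Checking option (b) Y = A²:
  A = -0.072 -> Y = 0.005 ✓
  A = -1.827 -> Y = 3.338 ✓
  A = -0.377 -> Y = 0.142 ✓
All samples match this transformation.

(b) A²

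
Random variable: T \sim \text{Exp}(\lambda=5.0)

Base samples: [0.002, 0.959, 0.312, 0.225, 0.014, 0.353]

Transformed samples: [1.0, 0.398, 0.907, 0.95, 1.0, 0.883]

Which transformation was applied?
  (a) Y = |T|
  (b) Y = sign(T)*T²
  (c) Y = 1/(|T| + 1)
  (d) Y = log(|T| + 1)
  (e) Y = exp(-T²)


Checking option (e) Y = exp(-T²):
  T = 0.002 -> Y = 1.0 ✓
  T = 0.959 -> Y = 0.398 ✓
  T = 0.312 -> Y = 0.907 ✓
All samples match this transformation.

(e) exp(-T²)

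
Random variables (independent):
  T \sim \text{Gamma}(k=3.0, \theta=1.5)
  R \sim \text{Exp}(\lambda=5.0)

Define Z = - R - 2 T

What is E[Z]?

E[Z] = -2*E[T] - 1*E[R]
E[T] = 4.5
E[R] = 0.2
E[Z] = -2*4.5 - 1*0.2 = -9.2

-9.2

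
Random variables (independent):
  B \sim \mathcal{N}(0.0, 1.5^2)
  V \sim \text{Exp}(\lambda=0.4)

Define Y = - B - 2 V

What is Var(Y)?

For independent RVs: Var(aX + bY) = a²Var(X) + b²Var(Y)
Var(B) = 2.25
Var(V) = 6.25
Var(Y) = (-1)²*2.25 + (-2)²*6.25
= 1*2.25 + 4*6.25 = 27.25

27.25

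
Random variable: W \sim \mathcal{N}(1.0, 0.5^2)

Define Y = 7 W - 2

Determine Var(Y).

For Y = aW + b: Var(Y) = a² * Var(W)
Var(W) = 0.5^2 = 0.25
Var(Y) = 7² * 0.25 = 49 * 0.25 = 12.25

12.25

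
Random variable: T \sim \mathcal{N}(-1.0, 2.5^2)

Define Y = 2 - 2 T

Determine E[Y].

For Y = -2T + 2:
E[Y] = -2 * E[T] + 2
E[T] = -1.0 = -1
E[Y] = -2 * (-1) + 2 = 4

4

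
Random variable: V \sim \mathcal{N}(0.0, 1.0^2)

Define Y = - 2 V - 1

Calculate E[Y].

For Y = -2V - 1:
E[Y] = -2 * E[V] - 1
E[V] = 0.0 = 0
E[Y] = -2 * 0 - 1 = -1

-1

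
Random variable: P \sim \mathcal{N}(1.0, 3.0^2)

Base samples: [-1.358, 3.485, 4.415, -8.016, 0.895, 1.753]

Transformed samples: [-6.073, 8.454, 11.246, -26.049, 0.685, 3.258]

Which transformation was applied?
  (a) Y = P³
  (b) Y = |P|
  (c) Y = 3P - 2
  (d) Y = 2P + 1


Checking option (c) Y = 3P - 2:
  P = -1.358 -> Y = -6.073 ✓
  P = 3.485 -> Y = 8.454 ✓
  P = 4.415 -> Y = 11.246 ✓
All samples match this transformation.

(c) 3P - 2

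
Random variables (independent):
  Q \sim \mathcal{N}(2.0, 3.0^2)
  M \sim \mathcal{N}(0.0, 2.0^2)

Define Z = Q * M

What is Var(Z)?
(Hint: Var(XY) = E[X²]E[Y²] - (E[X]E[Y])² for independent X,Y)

Var(XY) = E[X²]E[Y²] - (E[X]E[Y])²
E[Q] = 2, Var(Q) = 9
E[M] = 0, Var(M) = 4
E[Q²] = 9 + 2² = 13
E[M²] = 4 + 0² = 4
Var(Z) = 13*4 - (2*0)²
= 52 - 0 = 52

52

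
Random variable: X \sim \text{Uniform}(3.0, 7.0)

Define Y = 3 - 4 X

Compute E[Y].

For Y = -4X + 3:
E[Y] = -4 * E[X] + 3
E[X] = (3 + 7)/2 = 5
E[Y] = -4 * 5 + 3 = -17

-17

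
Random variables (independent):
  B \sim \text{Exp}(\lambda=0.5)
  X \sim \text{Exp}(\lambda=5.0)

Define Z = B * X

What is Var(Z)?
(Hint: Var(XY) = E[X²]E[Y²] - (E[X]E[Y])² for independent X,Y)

Var(XY) = E[X²]E[Y²] - (E[X]E[Y])²
E[B] = 2, Var(B) = 4
E[X] = 0.2, Var(X) = 0.04
E[B²] = 4 + 2² = 8
E[X²] = 0.04 + 0.2² = 0.08
Var(Z) = 8*0.08 - (2*0.2)²
= 0.64 - 0.16 = 0.48

0.48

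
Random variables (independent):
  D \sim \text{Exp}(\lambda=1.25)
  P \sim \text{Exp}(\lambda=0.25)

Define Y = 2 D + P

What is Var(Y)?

For independent RVs: Var(aX + bY) = a²Var(X) + b²Var(Y)
Var(D) = 0.64
Var(P) = 16
Var(Y) = 2²*0.64 + 1²*16
= 4*0.64 + 1*16 = 18.56

18.56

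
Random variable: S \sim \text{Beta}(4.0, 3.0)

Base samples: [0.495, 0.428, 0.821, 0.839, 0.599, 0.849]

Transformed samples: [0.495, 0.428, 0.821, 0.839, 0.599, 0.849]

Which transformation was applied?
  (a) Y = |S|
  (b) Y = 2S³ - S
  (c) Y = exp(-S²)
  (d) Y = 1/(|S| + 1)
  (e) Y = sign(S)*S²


Checking option (a) Y = |S|:
  S = 0.495 -> Y = 0.495 ✓
  S = 0.428 -> Y = 0.428 ✓
  S = 0.821 -> Y = 0.821 ✓
All samples match this transformation.

(a) |S|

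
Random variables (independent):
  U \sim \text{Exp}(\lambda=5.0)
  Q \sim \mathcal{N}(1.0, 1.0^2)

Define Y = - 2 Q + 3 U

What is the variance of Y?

For independent RVs: Var(aX + bY) = a²Var(X) + b²Var(Y)
Var(U) = 0.04
Var(Q) = 1
Var(Y) = 3²*0.04 + (-2)²*1
= 9*0.04 + 4*1 = 4.36

4.36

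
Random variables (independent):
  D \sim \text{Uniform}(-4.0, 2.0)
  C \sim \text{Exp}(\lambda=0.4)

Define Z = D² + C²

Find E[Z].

E[Z] = E[D²] + E[C²]
E[D²] = Var(D) + E[D]² = 3 + 1 = 4
E[C²] = Var(C) + E[C]² = 6.25 + 6.25 = 12.5
E[Z] = 4 + 12.5 = 16.5

16.5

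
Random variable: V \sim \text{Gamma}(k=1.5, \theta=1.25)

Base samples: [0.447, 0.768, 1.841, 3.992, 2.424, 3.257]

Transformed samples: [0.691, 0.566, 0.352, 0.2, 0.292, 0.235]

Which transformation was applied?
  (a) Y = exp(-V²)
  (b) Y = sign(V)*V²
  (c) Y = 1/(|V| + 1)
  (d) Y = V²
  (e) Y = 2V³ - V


Checking option (c) Y = 1/(|V| + 1):
  V = 0.447 -> Y = 0.691 ✓
  V = 0.768 -> Y = 0.566 ✓
  V = 1.841 -> Y = 0.352 ✓
All samples match this transformation.

(c) 1/(|V| + 1)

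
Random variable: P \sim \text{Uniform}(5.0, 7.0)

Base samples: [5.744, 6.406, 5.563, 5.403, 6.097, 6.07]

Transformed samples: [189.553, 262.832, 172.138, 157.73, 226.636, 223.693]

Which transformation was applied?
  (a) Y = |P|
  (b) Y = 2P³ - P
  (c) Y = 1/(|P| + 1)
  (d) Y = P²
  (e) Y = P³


Checking option (e) Y = P³:
  P = 5.744 -> Y = 189.553 ✓
  P = 6.406 -> Y = 262.832 ✓
  P = 5.563 -> Y = 172.138 ✓
All samples match this transformation.

(e) P³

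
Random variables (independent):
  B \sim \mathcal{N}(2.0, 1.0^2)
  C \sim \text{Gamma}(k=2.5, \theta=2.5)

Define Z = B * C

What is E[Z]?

For independent RVs: E[XY] = E[X]*E[Y]
E[B] = 2
E[C] = 6.25
E[Z] = 2 * 6.25 = 12.5

12.5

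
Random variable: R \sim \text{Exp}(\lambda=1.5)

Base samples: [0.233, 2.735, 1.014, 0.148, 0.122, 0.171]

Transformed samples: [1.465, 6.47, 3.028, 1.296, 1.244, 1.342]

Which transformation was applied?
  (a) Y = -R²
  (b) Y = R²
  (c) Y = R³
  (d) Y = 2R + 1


Checking option (d) Y = 2R + 1:
  R = 0.233 -> Y = 1.465 ✓
  R = 2.735 -> Y = 6.47 ✓
  R = 1.014 -> Y = 3.028 ✓
All samples match this transformation.

(d) 2R + 1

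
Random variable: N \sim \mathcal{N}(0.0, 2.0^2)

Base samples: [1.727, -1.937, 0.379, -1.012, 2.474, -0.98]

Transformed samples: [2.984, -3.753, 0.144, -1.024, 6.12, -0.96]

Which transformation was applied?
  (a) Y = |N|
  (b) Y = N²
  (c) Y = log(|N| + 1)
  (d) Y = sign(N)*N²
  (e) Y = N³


Checking option (d) Y = sign(N)*N²:
  N = 1.727 -> Y = 2.984 ✓
  N = -1.937 -> Y = -3.753 ✓
  N = 0.379 -> Y = 0.144 ✓
All samples match this transformation.

(d) sign(N)*N²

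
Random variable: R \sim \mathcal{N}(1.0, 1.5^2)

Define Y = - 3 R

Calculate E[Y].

For Y = -3R:
E[Y] = -3 * E[R]
E[R] = 1.0 = 1
E[Y] = -3 * 1 = -3

-3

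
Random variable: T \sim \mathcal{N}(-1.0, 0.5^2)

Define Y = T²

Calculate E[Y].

Using E[X²] = Var(X) + (E[X])²:
E[T] = -1
Var(T) = 0.5^2 = 0.25
E[T²] = 0.25 + (-1)² = 0.25 + 1 = 1.25

1.25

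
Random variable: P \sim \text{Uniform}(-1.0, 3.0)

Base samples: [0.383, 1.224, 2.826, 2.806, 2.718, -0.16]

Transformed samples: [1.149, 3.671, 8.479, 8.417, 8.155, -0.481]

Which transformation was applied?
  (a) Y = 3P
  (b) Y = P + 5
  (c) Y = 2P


Checking option (a) Y = 3P:
  P = 0.383 -> Y = 1.149 ✓
  P = 1.224 -> Y = 3.671 ✓
  P = 2.826 -> Y = 8.479 ✓
All samples match this transformation.

(a) 3P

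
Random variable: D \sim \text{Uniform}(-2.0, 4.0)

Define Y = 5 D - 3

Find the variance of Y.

For Y = aD + b: Var(Y) = a² * Var(D)
Var(D) = (4 + 2)^2/12 = 3
Var(Y) = 5² * 3 = 25 * 3 = 75

75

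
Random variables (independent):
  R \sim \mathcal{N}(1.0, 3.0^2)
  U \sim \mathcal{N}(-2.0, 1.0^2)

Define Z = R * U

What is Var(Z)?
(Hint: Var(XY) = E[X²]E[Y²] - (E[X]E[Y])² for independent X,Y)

Var(XY) = E[X²]E[Y²] - (E[X]E[Y])²
E[R] = 1, Var(R) = 9
E[U] = -2, Var(U) = 1
E[R²] = 9 + 1² = 10
E[U²] = 1 + (-2)² = 5
Var(Z) = 10*5 - (1*(-2))²
= 50 - 4 = 46

46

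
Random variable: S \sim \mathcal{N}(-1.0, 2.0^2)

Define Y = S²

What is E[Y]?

E[S²] = Var(S) + (E[S])² = 4 + 1 = 5

5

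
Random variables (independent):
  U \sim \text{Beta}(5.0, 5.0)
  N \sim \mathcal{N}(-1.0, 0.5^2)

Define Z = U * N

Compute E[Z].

For independent RVs: E[XY] = E[X]*E[Y]
E[U] = 0.5
E[N] = -1
E[Z] = 0.5 * (-1) = -0.5

-0.5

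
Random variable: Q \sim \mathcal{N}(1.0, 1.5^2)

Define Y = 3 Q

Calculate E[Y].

For Y = 3Q:
E[Y] = 3 * E[Q]
E[Q] = 1.0 = 1
E[Y] = 3 * 1 = 3

3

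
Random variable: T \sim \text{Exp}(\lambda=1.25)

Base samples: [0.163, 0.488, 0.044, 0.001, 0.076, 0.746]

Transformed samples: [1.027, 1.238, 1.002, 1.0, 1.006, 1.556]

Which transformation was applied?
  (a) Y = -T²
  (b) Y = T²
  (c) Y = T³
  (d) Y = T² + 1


Checking option (d) Y = T² + 1:
  T = 0.163 -> Y = 1.027 ✓
  T = 0.488 -> Y = 1.238 ✓
  T = 0.044 -> Y = 1.002 ✓
All samples match this transformation.

(d) T² + 1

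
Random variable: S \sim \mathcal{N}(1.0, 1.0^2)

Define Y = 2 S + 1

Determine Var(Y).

For Y = aS + b: Var(Y) = a² * Var(S)
Var(S) = 1.0^2 = 1
Var(Y) = 2² * 1 = 4 * 1 = 4

4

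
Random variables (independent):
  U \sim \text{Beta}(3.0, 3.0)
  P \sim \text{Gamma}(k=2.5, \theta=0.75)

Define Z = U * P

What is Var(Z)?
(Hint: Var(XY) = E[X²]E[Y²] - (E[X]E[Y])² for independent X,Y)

Var(XY) = E[X²]E[Y²] - (E[X]E[Y])²
E[U] = 0.5, Var(U) = 0.035714286
E[P] = 1.875, Var(P) = 1.40625
E[U²] = 0.035714286 + 0.5² = 0.28571429
E[P²] = 1.40625 + 1.875² = 4.921875
Var(Z) = 0.28571429*4.921875 - (0.5*1.875)²
= 1.40625 - 0.87890625 = 0.52734375

0.52734375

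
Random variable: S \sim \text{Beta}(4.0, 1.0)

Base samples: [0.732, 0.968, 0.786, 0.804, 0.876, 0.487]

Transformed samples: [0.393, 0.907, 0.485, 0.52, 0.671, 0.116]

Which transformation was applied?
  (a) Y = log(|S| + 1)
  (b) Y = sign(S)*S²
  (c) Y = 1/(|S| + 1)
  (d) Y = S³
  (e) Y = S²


Checking option (d) Y = S³:
  S = 0.732 -> Y = 0.393 ✓
  S = 0.968 -> Y = 0.907 ✓
  S = 0.786 -> Y = 0.485 ✓
All samples match this transformation.

(d) S³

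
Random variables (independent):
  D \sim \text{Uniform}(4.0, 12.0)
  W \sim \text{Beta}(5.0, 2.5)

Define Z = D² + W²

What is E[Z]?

E[Z] = E[D²] + E[W²]
E[D²] = Var(D) + E[D]² = 5.3333333 + 64 = 69.333333
E[W²] = Var(W) + E[W]² = 0.026143791 + 0.44444444 = 0.47058824
E[Z] = 69.333333 + 0.47058824 = 69.803922

69.803922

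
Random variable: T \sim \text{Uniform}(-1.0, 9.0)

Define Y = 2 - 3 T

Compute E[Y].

For Y = -3T + 2:
E[Y] = -3 * E[T] + 2
E[T] = (-1 + 9)/2 = 4
E[Y] = -3 * 4 + 2 = -10

-10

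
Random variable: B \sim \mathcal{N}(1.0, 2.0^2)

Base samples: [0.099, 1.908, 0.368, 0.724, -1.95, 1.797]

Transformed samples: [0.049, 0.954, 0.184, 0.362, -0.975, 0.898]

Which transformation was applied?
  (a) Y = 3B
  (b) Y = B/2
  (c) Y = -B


Checking option (b) Y = B/2:
  B = 0.099 -> Y = 0.049 ✓
  B = 1.908 -> Y = 0.954 ✓
  B = 0.368 -> Y = 0.184 ✓
All samples match this transformation.

(b) B/2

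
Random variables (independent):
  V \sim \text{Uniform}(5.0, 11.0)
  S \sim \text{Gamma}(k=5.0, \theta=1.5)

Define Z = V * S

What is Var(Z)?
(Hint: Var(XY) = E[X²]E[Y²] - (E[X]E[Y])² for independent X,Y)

Var(XY) = E[X²]E[Y²] - (E[X]E[Y])²
E[V] = 8, Var(V) = 3
E[S] = 7.5, Var(S) = 11.25
E[V²] = 3 + 8² = 67
E[S²] = 11.25 + 7.5² = 67.5
Var(Z) = 67*67.5 - (8*7.5)²
= 4522.5 - 3600 = 922.5

922.5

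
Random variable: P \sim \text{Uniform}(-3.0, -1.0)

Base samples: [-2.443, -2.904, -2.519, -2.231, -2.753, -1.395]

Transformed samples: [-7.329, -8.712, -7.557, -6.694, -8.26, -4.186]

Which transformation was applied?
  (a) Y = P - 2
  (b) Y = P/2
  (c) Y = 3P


Checking option (c) Y = 3P:
  P = -2.443 -> Y = -7.329 ✓
  P = -2.904 -> Y = -8.712 ✓
  P = -2.519 -> Y = -7.557 ✓
All samples match this transformation.

(c) 3P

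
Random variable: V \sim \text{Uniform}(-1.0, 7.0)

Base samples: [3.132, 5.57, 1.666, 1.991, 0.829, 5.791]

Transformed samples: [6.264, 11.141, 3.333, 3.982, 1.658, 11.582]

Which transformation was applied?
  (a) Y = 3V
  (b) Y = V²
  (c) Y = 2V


Checking option (c) Y = 2V:
  V = 3.132 -> Y = 6.264 ✓
  V = 5.57 -> Y = 11.141 ✓
  V = 1.666 -> Y = 3.333 ✓
All samples match this transformation.

(c) 2V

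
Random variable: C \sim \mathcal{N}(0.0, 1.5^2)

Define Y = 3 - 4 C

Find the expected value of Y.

For Y = -4C + 3:
E[Y] = -4 * E[C] + 3
E[C] = 0.0 = 0
E[Y] = -4 * 0 + 3 = 3

3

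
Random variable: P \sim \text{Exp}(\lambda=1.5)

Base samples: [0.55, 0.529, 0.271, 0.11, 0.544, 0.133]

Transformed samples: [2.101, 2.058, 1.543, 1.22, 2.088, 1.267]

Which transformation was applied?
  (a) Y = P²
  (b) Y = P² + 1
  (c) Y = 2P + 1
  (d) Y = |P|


Checking option (c) Y = 2P + 1:
  P = 0.55 -> Y = 2.101 ✓
  P = 0.529 -> Y = 2.058 ✓
  P = 0.271 -> Y = 1.543 ✓
All samples match this transformation.

(c) 2P + 1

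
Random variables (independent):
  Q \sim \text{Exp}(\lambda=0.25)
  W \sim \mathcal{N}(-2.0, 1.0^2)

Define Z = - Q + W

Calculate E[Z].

E[Z] = -1*E[Q] + 1*E[W]
E[Q] = 4
E[W] = -2
E[Z] = -1*4 + 1*(-2) = -6

-6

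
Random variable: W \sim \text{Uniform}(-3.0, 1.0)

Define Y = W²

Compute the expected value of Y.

Using E[X²] = Var(X) + (E[X])²:
E[W] = -1
Var(W) = (1 + 3)^2/12 = 1.3333333
E[W²] = 1.3333333 + (-1)² = 1.3333333 + 1 = 2.3333333

2.3333333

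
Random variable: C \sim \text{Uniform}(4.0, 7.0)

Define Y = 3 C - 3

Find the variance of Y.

For Y = aC + b: Var(Y) = a² * Var(C)
Var(C) = (7 - 4)^2/12 = 0.75
Var(Y) = 3² * 0.75 = 9 * 0.75 = 6.75

6.75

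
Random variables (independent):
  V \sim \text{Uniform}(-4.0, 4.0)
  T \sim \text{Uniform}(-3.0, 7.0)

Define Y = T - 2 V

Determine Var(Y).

For independent RVs: Var(aX + bY) = a²Var(X) + b²Var(Y)
Var(V) = 5.3333333
Var(T) = 8.3333333
Var(Y) = (-2)²*5.3333333 + 1²*8.3333333
= 4*5.3333333 + 1*8.3333333 = 29.666667

29.666667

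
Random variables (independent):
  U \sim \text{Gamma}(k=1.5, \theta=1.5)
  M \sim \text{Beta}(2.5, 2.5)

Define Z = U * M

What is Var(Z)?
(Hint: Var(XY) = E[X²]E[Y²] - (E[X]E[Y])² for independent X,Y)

Var(XY) = E[X²]E[Y²] - (E[X]E[Y])²
E[U] = 2.25, Var(U) = 3.375
E[M] = 0.5, Var(M) = 0.041666667
E[U²] = 3.375 + 2.25² = 8.4375
E[M²] = 0.041666667 + 0.5² = 0.29166667
Var(Z) = 8.4375*0.29166667 - (2.25*0.5)²
= 2.4609375 - 1.265625 = 1.1953125

1.1953125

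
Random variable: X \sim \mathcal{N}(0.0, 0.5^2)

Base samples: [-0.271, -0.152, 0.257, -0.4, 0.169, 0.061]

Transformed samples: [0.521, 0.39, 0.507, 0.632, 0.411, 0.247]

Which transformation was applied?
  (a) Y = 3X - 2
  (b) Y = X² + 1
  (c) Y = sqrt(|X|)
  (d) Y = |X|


Checking option (c) Y = sqrt(|X|):
  X = -0.271 -> Y = 0.521 ✓
  X = -0.152 -> Y = 0.39 ✓
  X = 0.257 -> Y = 0.507 ✓
All samples match this transformation.

(c) sqrt(|X|)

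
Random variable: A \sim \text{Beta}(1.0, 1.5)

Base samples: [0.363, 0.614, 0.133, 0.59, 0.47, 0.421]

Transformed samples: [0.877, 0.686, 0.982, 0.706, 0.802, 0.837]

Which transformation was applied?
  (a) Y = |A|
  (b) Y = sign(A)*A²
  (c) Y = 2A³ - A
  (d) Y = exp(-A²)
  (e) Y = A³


Checking option (d) Y = exp(-A²):
  A = 0.363 -> Y = 0.877 ✓
  A = 0.614 -> Y = 0.686 ✓
  A = 0.133 -> Y = 0.982 ✓
All samples match this transformation.

(d) exp(-A²)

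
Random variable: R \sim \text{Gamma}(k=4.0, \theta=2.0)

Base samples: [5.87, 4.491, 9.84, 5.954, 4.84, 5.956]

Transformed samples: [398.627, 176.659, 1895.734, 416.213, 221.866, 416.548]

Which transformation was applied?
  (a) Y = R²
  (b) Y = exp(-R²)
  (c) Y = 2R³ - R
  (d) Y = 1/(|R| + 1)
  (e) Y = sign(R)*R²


Checking option (c) Y = 2R³ - R:
  R = 5.87 -> Y = 398.627 ✓
  R = 4.491 -> Y = 176.659 ✓
  R = 9.84 -> Y = 1895.734 ✓
All samples match this transformation.

(c) 2R³ - R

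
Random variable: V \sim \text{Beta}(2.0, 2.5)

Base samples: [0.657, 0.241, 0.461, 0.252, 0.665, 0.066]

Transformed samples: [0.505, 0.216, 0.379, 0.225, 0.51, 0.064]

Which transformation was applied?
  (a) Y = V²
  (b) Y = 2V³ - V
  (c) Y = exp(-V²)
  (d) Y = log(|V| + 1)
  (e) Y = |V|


Checking option (d) Y = log(|V| + 1):
  V = 0.657 -> Y = 0.505 ✓
  V = 0.241 -> Y = 0.216 ✓
  V = 0.461 -> Y = 0.379 ✓
All samples match this transformation.

(d) log(|V| + 1)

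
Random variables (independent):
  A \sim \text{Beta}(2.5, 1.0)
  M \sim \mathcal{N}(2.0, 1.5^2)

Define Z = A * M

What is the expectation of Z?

For independent RVs: E[XY] = E[X]*E[Y]
E[A] = 0.71428571
E[M] = 2
E[Z] = 0.71428571 * 2 = 1.4285714

1.4285714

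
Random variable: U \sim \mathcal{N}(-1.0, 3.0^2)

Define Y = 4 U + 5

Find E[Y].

For Y = 4U + 5:
E[Y] = 4 * E[U] + 5
E[U] = -1.0 = -1
E[Y] = 4 * (-1) + 5 = 1

1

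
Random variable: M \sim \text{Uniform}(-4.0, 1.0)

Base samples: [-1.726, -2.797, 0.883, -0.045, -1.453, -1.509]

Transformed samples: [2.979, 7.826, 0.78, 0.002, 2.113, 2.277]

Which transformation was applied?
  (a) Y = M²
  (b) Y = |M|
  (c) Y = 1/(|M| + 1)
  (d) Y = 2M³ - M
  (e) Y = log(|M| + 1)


Checking option (a) Y = M²:
  M = -1.726 -> Y = 2.979 ✓
  M = -2.797 -> Y = 7.826 ✓
  M = 0.883 -> Y = 0.78 ✓
All samples match this transformation.

(a) M²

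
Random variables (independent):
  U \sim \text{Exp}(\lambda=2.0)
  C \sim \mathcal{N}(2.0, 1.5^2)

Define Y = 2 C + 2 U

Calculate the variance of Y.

For independent RVs: Var(aX + bY) = a²Var(X) + b²Var(Y)
Var(U) = 0.25
Var(C) = 2.25
Var(Y) = 2²*0.25 + 2²*2.25
= 4*0.25 + 4*2.25 = 10

10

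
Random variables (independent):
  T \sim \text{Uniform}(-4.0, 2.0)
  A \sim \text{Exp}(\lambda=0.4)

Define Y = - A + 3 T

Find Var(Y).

For independent RVs: Var(aX + bY) = a²Var(X) + b²Var(Y)
Var(T) = 3
Var(A) = 6.25
Var(Y) = 3²*3 + (-1)²*6.25
= 9*3 + 1*6.25 = 33.25

33.25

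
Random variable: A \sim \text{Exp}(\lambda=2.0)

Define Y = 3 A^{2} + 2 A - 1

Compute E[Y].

E[Y] = 3*E[A²] + 2*E[A] - 1
E[A] = 0.5
E[A²] = Var(A) + (E[A])² = 0.25 + 0.25 = 0.5
E[Y] = 3*0.5 + 2*0.5 - 1 = 1.5

1.5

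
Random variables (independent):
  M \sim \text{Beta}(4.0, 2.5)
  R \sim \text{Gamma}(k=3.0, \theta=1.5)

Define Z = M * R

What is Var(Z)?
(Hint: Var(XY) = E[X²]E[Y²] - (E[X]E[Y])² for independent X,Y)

Var(XY) = E[X²]E[Y²] - (E[X]E[Y])²
E[M] = 0.61538462, Var(M) = 0.031558185
E[R] = 4.5, Var(R) = 6.75
E[M²] = 0.031558185 + 0.61538462² = 0.41025641
E[R²] = 6.75 + 4.5² = 27
Var(Z) = 0.41025641*27 - (0.61538462*4.5)²
= 11.076923 - 7.6686391 = 3.408284

3.408284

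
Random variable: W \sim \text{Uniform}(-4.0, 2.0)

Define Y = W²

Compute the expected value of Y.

E[W²] = Var(W) + (E[W])² = 3 + 1 = 4

4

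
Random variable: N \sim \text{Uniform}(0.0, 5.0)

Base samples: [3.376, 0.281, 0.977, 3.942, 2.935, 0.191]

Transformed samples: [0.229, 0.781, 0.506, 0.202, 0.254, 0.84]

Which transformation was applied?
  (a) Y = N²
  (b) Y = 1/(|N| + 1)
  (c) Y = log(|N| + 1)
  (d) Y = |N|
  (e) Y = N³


Checking option (b) Y = 1/(|N| + 1):
  N = 3.376 -> Y = 0.229 ✓
  N = 0.281 -> Y = 0.781 ✓
  N = 0.977 -> Y = 0.506 ✓
All samples match this transformation.

(b) 1/(|N| + 1)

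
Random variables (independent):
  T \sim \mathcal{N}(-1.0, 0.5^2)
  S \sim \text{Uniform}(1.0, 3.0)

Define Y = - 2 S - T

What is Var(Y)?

For independent RVs: Var(aX + bY) = a²Var(X) + b²Var(Y)
Var(T) = 0.25
Var(S) = 0.33333333
Var(Y) = (-1)²*0.25 + (-2)²*0.33333333
= 1*0.25 + 4*0.33333333 = 1.5833333

1.5833333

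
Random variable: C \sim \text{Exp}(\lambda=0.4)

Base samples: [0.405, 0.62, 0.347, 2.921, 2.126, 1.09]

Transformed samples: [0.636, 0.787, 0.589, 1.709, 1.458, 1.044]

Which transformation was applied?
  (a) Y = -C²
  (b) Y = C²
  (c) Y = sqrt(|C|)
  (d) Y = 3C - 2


Checking option (c) Y = sqrt(|C|):
  C = 0.405 -> Y = 0.636 ✓
  C = 0.62 -> Y = 0.787 ✓
  C = 0.347 -> Y = 0.589 ✓
All samples match this transformation.

(c) sqrt(|C|)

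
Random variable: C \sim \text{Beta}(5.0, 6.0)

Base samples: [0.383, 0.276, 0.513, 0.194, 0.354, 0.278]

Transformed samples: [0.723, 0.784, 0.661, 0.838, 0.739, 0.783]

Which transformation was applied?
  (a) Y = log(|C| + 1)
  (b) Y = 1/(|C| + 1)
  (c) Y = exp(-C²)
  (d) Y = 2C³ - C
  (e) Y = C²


Checking option (b) Y = 1/(|C| + 1):
  C = 0.383 -> Y = 0.723 ✓
  C = 0.276 -> Y = 0.784 ✓
  C = 0.513 -> Y = 0.661 ✓
All samples match this transformation.

(b) 1/(|C| + 1)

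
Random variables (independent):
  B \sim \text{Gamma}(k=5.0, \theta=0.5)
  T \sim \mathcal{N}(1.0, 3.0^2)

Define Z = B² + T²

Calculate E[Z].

E[Z] = E[B²] + E[T²]
E[B²] = Var(B) + E[B]² = 1.25 + 6.25 = 7.5
E[T²] = Var(T) + E[T]² = 9 + 1 = 10
E[Z] = 7.5 + 10 = 17.5

17.5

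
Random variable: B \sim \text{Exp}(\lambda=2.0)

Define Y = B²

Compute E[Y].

Using E[X²] = Var(X) + (E[X])²:
E[B] = 0.5
Var(B) = 1/2.0^2 = 0.25
E[B²] = 0.25 + 0.5² = 0.25 + 0.25 = 0.5

0.5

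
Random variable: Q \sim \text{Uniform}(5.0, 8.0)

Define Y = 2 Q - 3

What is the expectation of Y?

For Y = 2Q - 3:
E[Y] = 2 * E[Q] - 3
E[Q] = (5 + 8)/2 = 6.5
E[Y] = 2 * 6.5 - 3 = 10

10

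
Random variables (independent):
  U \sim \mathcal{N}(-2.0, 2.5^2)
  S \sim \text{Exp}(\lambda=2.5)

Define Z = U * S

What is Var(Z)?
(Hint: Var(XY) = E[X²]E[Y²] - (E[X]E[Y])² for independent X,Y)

Var(XY) = E[X²]E[Y²] - (E[X]E[Y])²
E[U] = -2, Var(U) = 6.25
E[S] = 0.4, Var(S) = 0.16
E[U²] = 6.25 + (-2)² = 10.25
E[S²] = 0.16 + 0.4² = 0.32
Var(Z) = 10.25*0.32 - (-2*0.4)²
= 3.28 - 0.64 = 2.64

2.64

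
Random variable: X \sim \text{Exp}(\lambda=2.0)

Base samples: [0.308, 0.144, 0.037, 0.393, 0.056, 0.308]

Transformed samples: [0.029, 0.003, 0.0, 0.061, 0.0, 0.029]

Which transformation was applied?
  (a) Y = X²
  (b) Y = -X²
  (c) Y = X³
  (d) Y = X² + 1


Checking option (c) Y = X³:
  X = 0.308 -> Y = 0.029 ✓
  X = 0.144 -> Y = 0.003 ✓
  X = 0.037 -> Y = 0.0 ✓
All samples match this transformation.

(c) X³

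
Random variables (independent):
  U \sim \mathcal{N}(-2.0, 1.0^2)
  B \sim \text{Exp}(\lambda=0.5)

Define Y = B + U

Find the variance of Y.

For independent RVs: Var(aX + bY) = a²Var(X) + b²Var(Y)
Var(U) = 1
Var(B) = 4
Var(Y) = 1²*1 + 1²*4
= 1*1 + 1*4 = 5

5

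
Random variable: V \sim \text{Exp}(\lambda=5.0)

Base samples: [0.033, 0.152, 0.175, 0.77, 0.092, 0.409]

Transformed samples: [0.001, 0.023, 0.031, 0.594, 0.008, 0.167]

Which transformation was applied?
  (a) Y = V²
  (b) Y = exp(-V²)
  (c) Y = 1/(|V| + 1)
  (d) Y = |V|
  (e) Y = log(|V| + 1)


Checking option (a) Y = V²:
  V = 0.033 -> Y = 0.001 ✓
  V = 0.152 -> Y = 0.023 ✓
  V = 0.175 -> Y = 0.031 ✓
All samples match this transformation.

(a) V²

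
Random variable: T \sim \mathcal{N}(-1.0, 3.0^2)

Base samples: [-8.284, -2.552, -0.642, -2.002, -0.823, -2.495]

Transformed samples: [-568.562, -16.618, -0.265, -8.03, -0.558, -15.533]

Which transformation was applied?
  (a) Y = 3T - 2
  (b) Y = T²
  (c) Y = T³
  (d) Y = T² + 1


Checking option (c) Y = T³:
  T = -8.284 -> Y = -568.562 ✓
  T = -2.552 -> Y = -16.618 ✓
  T = -0.642 -> Y = -0.265 ✓
All samples match this transformation.

(c) T³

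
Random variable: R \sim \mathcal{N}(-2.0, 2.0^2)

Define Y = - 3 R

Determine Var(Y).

For Y = aR + b: Var(Y) = a² * Var(R)
Var(R) = 2.0^2 = 4
Var(Y) = (-3)² * 4 = 9 * 4 = 36

36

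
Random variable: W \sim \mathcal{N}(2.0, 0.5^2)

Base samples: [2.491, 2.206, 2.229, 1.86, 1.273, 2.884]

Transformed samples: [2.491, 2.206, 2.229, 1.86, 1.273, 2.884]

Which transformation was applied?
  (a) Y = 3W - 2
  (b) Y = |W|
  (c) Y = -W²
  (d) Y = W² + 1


Checking option (b) Y = |W|:
  W = 2.491 -> Y = 2.491 ✓
  W = 2.206 -> Y = 2.206 ✓
  W = 2.229 -> Y = 2.229 ✓
All samples match this transformation.

(b) |W|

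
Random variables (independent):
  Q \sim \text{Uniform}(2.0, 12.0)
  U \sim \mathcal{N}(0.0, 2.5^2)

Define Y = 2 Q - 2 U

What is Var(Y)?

For independent RVs: Var(aX + bY) = a²Var(X) + b²Var(Y)
Var(Q) = 8.3333333
Var(U) = 6.25
Var(Y) = 2²*8.3333333 + (-2)²*6.25
= 4*8.3333333 + 4*6.25 = 58.333333

58.333333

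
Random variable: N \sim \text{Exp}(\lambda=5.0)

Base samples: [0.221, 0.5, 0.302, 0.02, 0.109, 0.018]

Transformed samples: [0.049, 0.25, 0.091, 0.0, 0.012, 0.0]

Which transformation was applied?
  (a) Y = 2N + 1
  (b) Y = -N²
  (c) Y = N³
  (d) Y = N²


Checking option (d) Y = N²:
  N = 0.221 -> Y = 0.049 ✓
  N = 0.5 -> Y = 0.25 ✓
  N = 0.302 -> Y = 0.091 ✓
All samples match this transformation.

(d) N²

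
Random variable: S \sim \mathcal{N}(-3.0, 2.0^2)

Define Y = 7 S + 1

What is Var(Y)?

For Y = aS + b: Var(Y) = a² * Var(S)
Var(S) = 2.0^2 = 4
Var(Y) = 7² * 4 = 49 * 4 = 196

196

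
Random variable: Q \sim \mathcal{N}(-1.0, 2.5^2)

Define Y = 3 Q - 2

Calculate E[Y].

For Y = 3Q - 2:
E[Y] = 3 * E[Q] - 2
E[Q] = -1.0 = -1
E[Y] = 3 * (-1) - 2 = -5

-5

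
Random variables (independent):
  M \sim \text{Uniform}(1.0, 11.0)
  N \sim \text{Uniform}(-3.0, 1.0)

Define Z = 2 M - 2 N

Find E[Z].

E[Z] = 2*E[M] - 2*E[N]
E[M] = 6
E[N] = -1
E[Z] = 2*6 - 2*(-1) = 14

14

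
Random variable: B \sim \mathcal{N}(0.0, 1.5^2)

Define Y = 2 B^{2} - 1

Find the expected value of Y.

E[Y] = 2*E[B²] - 1
E[B] = 0
E[B²] = Var(B) + (E[B])² = 2.25 + 0 = 2.25
E[Y] = 2*2.25 - 1 = 3.5

3.5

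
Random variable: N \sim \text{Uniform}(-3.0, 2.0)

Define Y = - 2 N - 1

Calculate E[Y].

For Y = -2N - 1:
E[Y] = -2 * E[N] - 1
E[N] = (-3 + 2)/2 = -0.5
E[Y] = -2 * (-0.5) - 1 = 0

0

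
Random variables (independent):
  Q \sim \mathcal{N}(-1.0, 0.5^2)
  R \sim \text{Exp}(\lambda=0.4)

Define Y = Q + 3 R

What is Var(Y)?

For independent RVs: Var(aX + bY) = a²Var(X) + b²Var(Y)
Var(Q) = 0.25
Var(R) = 6.25
Var(Y) = 1²*0.25 + 3²*6.25
= 1*0.25 + 9*6.25 = 56.5

56.5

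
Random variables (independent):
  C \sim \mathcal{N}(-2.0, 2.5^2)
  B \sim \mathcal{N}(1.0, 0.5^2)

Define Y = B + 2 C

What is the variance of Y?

For independent RVs: Var(aX + bY) = a²Var(X) + b²Var(Y)
Var(C) = 6.25
Var(B) = 0.25
Var(Y) = 2²*6.25 + 1²*0.25
= 4*6.25 + 1*0.25 = 25.25

25.25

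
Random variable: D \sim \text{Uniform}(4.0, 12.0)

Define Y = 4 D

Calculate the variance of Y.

For Y = aD + b: Var(Y) = a² * Var(D)
Var(D) = (12 - 4)^2/12 = 5.3333333
Var(Y) = 4² * 5.3333333 = 16 * 5.3333333 = 85.333333

85.333333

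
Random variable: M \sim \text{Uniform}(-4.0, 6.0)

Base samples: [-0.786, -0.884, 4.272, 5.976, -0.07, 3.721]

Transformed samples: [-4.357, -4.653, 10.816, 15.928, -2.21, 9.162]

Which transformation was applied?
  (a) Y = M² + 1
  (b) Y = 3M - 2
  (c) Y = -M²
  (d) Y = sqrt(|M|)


Checking option (b) Y = 3M - 2:
  M = -0.786 -> Y = -4.357 ✓
  M = -0.884 -> Y = -4.653 ✓
  M = 4.272 -> Y = 10.816 ✓
All samples match this transformation.

(b) 3M - 2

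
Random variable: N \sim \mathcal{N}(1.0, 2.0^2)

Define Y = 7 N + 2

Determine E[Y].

For Y = 7N + 2:
E[Y] = 7 * E[N] + 2
E[N] = 1.0 = 1
E[Y] = 7 * 1 + 2 = 9

9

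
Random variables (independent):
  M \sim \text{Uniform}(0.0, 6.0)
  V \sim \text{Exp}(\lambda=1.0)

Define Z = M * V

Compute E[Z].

For independent RVs: E[XY] = E[X]*E[Y]
E[M] = 3
E[V] = 1
E[Z] = 3 * 1 = 3

3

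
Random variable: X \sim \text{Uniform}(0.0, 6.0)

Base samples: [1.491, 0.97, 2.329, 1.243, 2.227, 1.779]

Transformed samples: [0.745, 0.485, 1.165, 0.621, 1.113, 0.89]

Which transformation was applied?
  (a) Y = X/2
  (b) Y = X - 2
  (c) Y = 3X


Checking option (a) Y = X/2:
  X = 1.491 -> Y = 0.745 ✓
  X = 0.97 -> Y = 0.485 ✓
  X = 2.329 -> Y = 1.165 ✓
All samples match this transformation.

(a) X/2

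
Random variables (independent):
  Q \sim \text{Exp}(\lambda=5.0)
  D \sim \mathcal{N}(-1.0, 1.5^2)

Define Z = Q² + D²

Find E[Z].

E[Z] = E[Q²] + E[D²]
E[Q²] = Var(Q) + E[Q]² = 0.04 + 0.04 = 0.08
E[D²] = Var(D) + E[D]² = 2.25 + 1 = 3.25
E[Z] = 0.08 + 3.25 = 3.33

3.33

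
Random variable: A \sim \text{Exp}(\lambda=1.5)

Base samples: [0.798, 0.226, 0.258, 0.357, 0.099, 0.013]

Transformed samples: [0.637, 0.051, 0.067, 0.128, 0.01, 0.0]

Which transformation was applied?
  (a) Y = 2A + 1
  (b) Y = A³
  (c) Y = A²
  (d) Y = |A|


Checking option (c) Y = A²:
  A = 0.798 -> Y = 0.637 ✓
  A = 0.226 -> Y = 0.051 ✓
  A = 0.258 -> Y = 0.067 ✓
All samples match this transformation.

(c) A²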